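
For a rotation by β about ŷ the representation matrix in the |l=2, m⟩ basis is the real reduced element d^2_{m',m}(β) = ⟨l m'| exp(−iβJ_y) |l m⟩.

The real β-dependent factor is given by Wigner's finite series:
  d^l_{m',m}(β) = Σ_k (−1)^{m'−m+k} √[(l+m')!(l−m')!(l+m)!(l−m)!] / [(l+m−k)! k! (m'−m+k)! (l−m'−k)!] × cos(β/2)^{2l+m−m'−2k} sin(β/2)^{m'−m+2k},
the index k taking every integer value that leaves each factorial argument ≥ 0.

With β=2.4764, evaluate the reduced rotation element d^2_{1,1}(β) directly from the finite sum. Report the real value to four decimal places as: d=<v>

d^2_{1,1}(β=2.4764) via Wigner's sum:
Half-angle: c=0.326498, s=0.945198. N=√(6·1·6·1)=6.000000
k: max(0,(1)−(1))=0 … min(2+(1),2−(1))=1
  k=0: (−1)^0·6.0000/(6)·0.3265^4·0.9452^0 = +0.011364
  k=1: (−1)^1·6.0000/(2)·0.3265^2·0.9452^2 = -0.285712
d^2_{1,1}(2.4764) = +0.011364 -0.285712 = -0.274348

d=-0.2743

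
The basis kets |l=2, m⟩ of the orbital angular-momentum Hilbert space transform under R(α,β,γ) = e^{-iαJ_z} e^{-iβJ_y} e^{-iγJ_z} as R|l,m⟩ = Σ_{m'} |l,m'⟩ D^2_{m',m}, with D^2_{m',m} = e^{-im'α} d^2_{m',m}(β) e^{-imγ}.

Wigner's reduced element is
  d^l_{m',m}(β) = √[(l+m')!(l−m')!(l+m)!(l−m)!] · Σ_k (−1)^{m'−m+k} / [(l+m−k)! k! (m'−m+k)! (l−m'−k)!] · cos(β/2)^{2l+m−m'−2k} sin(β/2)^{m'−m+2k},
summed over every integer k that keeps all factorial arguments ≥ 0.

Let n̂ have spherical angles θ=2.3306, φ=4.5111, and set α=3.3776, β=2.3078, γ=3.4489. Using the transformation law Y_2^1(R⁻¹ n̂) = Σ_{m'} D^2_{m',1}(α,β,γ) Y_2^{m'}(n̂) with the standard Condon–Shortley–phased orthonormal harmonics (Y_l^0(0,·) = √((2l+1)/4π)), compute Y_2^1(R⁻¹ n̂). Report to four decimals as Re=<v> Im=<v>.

Need the full column D^2_{m',1} for m'=−2..2 at α=3.3776, β=2.3078, γ=3.4489.
cos(β/2)=0.404925, sin(β/2)=0.914350
d^2_{-2,1}: single k=3 term ⇒ +0.619073;  D = -0.610694-0.101505i
d^2_{-1,1}: k∈[2..3] ⇒ +0.411239 -0.698956 = -0.287717;  D = -0.286986+0.020497i
d^2_{0,1}: k∈[1..2] ⇒ +0.148700 -0.758206 = -0.609506;  D = +0.580952-0.184372i
d^2_{1,1}: k∈[0..1] ⇒ +0.026884 -0.411239 = -0.384355;  D = -0.329008+0.198702i
d^2_{2,1}: single k=0 term ⇒ -0.121413;  D = +0.086372-0.085329i
Y_2^{m'}(θ=2.3306,φ=4.5111) and Σ D·Y over m':
  (-0.6107-0.1015i)·(-0.1868-0.0795i)  (-0.2870+0.0205i)·(+0.0771-0.3780i)  (+0.5810-0.1844i)·(+0.1335+0.0000i)  (-0.3290+0.1987i)·(-0.0771-0.3780i)  (+0.0864-0.0853i)·(-0.1868+0.0795i)
Y_2^1(R⁻¹ n̂) = +0.260296+0.284821i

Re=0.2603 Im=0.2848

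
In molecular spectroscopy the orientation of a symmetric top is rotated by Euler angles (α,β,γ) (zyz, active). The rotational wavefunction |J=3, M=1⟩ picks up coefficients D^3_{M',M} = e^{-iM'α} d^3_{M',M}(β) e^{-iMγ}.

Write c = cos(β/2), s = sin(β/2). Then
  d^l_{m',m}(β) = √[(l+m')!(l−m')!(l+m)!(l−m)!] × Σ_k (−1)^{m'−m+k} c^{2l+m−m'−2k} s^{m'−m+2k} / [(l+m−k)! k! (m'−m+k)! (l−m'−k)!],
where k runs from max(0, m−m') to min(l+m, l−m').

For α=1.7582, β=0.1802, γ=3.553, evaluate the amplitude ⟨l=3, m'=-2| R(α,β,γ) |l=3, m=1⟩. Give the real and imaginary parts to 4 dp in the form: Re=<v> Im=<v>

Re=0.0045 Im=-0.0002

D^3_{-2,1}(1.7582,0.1802,3.553) = e^{-i·-2·1.7582}·d^3_{-2,1}(0.1802)·e^{-i·1·3.553}. Compute d first:
c=cos(0.1802/2)=0.995944, s=sin(0.1802/2)=0.089978; N=√[1·120·24·2]=75.894664
Admissible k: 3..4 (factorial args all ≥0)
  k=3: (−1)^0·75.8947/(12)·0.9959^3·0.0900^3 = +0.004551
  k=4: (−1)^1·75.8947/(24)·0.9959^1·0.0900^5 = -0.000019
d^3_{-2,1}(0.1802) = +0.004551 -0.000019 = +0.004533
Attach z-rotation phases: D = e^{-i(-2)(1.7582)}·(+0.004533)·e^{-i(1)(3.553)} = +0.004530-0.000166i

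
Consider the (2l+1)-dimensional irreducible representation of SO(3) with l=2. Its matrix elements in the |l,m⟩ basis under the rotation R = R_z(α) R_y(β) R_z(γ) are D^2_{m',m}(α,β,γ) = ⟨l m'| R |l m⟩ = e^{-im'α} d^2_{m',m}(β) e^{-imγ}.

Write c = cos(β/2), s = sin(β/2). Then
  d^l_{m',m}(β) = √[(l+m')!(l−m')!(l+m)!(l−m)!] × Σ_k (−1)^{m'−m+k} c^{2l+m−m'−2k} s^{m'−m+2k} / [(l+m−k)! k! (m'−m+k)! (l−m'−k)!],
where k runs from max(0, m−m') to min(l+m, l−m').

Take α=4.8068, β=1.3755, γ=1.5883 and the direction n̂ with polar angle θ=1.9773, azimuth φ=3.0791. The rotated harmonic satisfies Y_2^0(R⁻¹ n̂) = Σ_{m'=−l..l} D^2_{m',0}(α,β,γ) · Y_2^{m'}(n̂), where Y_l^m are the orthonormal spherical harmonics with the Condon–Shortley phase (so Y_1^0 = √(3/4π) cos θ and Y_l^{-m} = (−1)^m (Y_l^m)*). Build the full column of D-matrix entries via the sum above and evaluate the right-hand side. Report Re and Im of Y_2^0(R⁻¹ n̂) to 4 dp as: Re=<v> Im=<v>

Re=-0.2706 Im=0.0000

Need the full column D^2_{m',0} for m'=−2..2 at α=4.8068, β=1.3755, γ=1.5883.
cos(β/2)=0.772676, sin(β/2)=0.634800
d^2_{-2,0}: single k=2 term ⇒ +0.589312;  D = -0.578837-0.110615i
d^2_{-1,0}: k∈[1..2] ⇒ +0.717308 -0.484155 = +0.233153;  D = +0.021979-0.232114i
d^2_{0,0}: k∈[0..2] ⇒ +0.356443 -0.962342 +0.162386 = -0.443513;  D = -0.443513+0.000000i
d^2_{1,0}: k∈[0..1] ⇒ -0.717308 +0.484155 = -0.233153;  D = -0.021979-0.232114i
d^2_{2,0}: single k=0 term ⇒ +0.589312;  D = -0.578837+0.110615i
Y_2^{m'}(θ=1.9773,φ=3.0791) and Σ D·Y over m':
  (-0.5788-0.1106i)·(+0.3233+0.0406i)  (+0.0220-0.2321i)·(+0.2800+0.0175i)  (-0.4435+0.0000i)·(-0.1675+0.0000i)  (-0.0220-0.2321i)·(-0.2800+0.0175i)  (-0.5788+0.1106i)·(+0.3233-0.0406i)
Y_2^0(R⁻¹ n̂) = -0.270620-0.000000i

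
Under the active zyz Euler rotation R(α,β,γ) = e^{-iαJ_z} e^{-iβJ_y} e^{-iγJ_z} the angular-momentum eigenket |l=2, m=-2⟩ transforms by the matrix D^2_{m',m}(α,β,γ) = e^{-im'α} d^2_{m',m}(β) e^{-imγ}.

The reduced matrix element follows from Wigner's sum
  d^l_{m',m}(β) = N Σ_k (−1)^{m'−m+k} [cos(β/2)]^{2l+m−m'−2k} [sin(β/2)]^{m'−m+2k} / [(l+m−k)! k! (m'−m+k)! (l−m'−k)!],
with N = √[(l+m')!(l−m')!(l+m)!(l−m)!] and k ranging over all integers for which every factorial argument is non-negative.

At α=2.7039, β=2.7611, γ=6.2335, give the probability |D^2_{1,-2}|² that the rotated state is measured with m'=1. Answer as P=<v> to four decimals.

P=0.1282

D^2_{1,-2}(2.7039,2.7611,6.2335) = e^{-i·1·2.7039}·d^2_{1,-2}(2.7611)·e^{-i·-2·6.2335}. Compute d first:
Half-angle: c=0.189101, s=0.981958. N=√(6·1·1·24)=12.000000
k∈{0} keeps every argument non-negative
  k=0: (−1)^3·12.0000/(6)·0.1891^1·0.9820^3 = -0.358098
d^2_{1,-2}(2.7611) = -0.358098
|D^2_{1,-2}|² = |d^2_{1,-2}(β)|² = (-0.358098)² = 0.128234 (the z-rotation phases have unit modulus)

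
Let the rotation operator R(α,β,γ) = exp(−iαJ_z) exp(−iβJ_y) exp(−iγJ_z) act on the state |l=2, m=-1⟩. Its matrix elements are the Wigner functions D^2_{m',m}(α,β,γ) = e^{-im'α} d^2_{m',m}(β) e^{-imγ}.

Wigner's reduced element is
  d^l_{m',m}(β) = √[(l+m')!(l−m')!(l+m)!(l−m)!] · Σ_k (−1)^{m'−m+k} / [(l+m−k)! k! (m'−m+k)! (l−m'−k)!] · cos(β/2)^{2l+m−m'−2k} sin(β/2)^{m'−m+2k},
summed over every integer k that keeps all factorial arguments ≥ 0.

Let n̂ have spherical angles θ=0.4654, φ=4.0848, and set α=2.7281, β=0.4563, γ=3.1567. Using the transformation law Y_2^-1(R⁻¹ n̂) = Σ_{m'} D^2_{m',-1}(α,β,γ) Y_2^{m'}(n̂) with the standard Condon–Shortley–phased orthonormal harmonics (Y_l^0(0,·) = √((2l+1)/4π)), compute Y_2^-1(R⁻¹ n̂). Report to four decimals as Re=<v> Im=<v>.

Need the full column D^2_{m',-1} for m'=−2..2 at α=2.7281, β=0.4563, γ=3.1567.
cos(β/2)=0.974086, sin(β/2)=0.226176
d^2_{-2,-1}: single k=1 term ⇒ +0.418089;  D = -0.287703+0.303357i
d^2_{-1,-1}: k∈[0..1] ⇒ +0.900306 -0.145616 = +0.754690;  D = +0.695589-0.292767i
d^2_{0,-1}: k∈[0..1] ⇒ -0.512052 +0.027607 = -0.484446;  D = +0.484391+0.007318i
d^2_{1,-1}: k∈[0..1] ⇒ +0.145616 -0.002617 = +0.142999;  D = +0.130065+0.059430i
d^2_{2,-1}: single k=0 term ⇒ -0.022541;  D = +0.015010+0.016816i
Y_2^{m'}(θ=0.4654,φ=4.0848) and Σ D·Y over m':
  (-0.2877+0.3034i)·(-0.0241-0.0740i)  (+0.6956-0.2928i)·(-0.1819+0.2508i)  (+0.4844+0.0073i)·(+0.4402+0.0000i)  (+0.1301+0.0594i)·(+0.1819+0.2508i)  (+0.0150+0.0168i)·(-0.0241+0.0740i)
Y_2^-1(R⁻¹ n̂) = +0.196647+0.289018i

Re=0.1966 Im=0.2890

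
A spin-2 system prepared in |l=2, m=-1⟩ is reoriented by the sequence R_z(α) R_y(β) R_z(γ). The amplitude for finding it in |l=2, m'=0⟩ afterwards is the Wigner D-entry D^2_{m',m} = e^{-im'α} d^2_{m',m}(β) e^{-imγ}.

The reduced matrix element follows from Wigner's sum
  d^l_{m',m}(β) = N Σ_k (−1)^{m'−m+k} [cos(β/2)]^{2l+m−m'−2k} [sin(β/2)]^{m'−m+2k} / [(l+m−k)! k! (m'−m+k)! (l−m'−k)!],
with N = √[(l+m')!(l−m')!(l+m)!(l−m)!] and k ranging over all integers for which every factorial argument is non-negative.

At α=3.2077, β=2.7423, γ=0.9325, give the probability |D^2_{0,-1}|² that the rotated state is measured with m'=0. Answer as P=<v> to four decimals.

P=0.1924

Split into d^2_{0,-1}(β=2.7423) × two z-phases.
With c≡cos(β/2)=0.198323 and s≡sin(β/2)=0.980137, N=[2·2·1·6]^{1/2}=4.898979
Admissible k: 0..1 (factorial args all ≥0)
  k=0: (−1)^1·4.8990/(2)·0.1983^3·0.9801^1 = -0.018727
  k=1: (−1)^2·4.8990/(2)·0.1983^1·0.9801^3 = +0.457413
d^2_{0,-1}(2.7423) = -0.018727 +0.457413 = +0.438685
|D^2_{0,-1}|² = |d^2_{0,-1}(β)|² = (+0.438685)² = 0.192445 (the z-rotation phases have unit modulus)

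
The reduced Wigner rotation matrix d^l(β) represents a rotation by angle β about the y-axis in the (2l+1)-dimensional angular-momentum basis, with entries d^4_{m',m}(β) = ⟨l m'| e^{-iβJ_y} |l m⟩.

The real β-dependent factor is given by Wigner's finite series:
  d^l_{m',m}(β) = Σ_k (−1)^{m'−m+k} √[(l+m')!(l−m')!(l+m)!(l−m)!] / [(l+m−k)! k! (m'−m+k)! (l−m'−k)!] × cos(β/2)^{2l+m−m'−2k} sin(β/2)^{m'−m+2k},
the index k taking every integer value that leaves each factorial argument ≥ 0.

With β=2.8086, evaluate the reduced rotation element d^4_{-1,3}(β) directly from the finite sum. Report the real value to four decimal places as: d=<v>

d^4_{-1,3}(β=2.8086) via Wigner's sum:
With c≡cos(β/2)=0.165728 and s≡sin(β/2)=0.986171, N=[6·120·5040·1]^{1/2}=1904.940944
Admissible k: 4..5 (factorial args all ≥0)
  k=4: (−1)^0·1904.9409/(144)·0.1657^4·0.9862^4 = +0.009439
  k=5: (−1)^1·1904.9409/(240)·0.1657^2·0.9862^6 = -0.200529
d^4_{-1,3}(2.8086) = +0.009439 -0.200529 = -0.191090

d=-0.1911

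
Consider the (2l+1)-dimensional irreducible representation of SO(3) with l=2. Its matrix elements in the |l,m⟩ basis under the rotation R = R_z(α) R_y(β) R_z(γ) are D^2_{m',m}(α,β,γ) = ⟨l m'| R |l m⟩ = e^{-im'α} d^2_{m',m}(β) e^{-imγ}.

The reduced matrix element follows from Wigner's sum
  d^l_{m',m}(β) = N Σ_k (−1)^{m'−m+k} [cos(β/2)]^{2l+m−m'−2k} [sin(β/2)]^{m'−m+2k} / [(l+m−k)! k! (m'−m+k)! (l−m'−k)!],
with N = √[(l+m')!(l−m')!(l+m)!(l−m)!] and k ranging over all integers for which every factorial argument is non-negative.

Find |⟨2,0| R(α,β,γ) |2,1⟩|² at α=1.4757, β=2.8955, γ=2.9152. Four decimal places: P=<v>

D^2_{0,1}(1.4757,2.8955,2.9152) = e^{-i·0·1.4757}·d^2_{0,1}(2.8955)·e^{-i·1·2.9152}. Compute d first:
c=cos(2.8955/2)=0.122736, s=sin(2.8955/2)=0.992439; N=√[2·2·6·1]=4.898979
The bounds max(0,m−m')=1 and min(l+m,l−m')=2 give 2 terms
  k=1: (−1)^0·4.8990/(2)·0.1227^3·0.9924^1 = +0.004495
  k=2: (−1)^1·4.8990/(2)·0.1227^1·0.9924^3 = -0.293873
d^2_{0,1}(2.8955) = +0.004495 -0.293873 = -0.289378
|D^2_{0,1}|² = |d^2_{0,1}(β)|² = (-0.289378)² = 0.083740 (the z-rotation phases have unit modulus)

P=0.0837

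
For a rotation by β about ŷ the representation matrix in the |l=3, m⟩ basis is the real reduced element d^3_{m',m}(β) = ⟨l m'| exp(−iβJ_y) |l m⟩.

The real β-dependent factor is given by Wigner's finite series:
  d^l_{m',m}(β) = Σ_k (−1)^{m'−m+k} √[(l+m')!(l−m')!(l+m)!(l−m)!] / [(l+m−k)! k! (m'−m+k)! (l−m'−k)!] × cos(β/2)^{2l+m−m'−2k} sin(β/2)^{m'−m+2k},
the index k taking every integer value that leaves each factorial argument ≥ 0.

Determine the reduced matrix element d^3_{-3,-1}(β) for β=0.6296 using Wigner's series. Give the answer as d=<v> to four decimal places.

d=0.3035

d^3_{-3,-1}(β=0.6296) via Wigner's sum:
Half-angle: c=0.950858, s=0.309626. N=√(1·720·2·24)=185.903201
k: max(0,(-1)−(-3))=2 … min(3+(-1),3−(-3))=2
  k=2: (−1)^0·185.9032/(48)·0.9509^4·0.3096^2 = +0.303518
d^3_{-3,-1}(0.6296) = +0.303518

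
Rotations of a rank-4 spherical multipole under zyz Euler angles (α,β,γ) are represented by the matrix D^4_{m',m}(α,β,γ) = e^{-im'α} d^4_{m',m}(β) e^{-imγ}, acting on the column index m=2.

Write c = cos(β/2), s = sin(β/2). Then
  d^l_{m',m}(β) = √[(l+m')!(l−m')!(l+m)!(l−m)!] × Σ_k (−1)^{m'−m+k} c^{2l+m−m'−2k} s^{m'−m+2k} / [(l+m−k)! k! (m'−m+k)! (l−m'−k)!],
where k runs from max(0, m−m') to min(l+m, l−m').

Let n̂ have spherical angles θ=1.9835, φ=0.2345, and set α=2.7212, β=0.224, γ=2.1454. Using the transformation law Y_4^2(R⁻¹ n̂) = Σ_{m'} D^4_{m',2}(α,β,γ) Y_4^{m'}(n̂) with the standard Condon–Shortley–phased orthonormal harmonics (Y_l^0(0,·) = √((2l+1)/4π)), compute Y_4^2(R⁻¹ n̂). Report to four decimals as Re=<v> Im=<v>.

Re=-0.2509 Im=-0.0825

Need the full column D^4_{m',2} for m'=−4..4 at α=2.7212, β=0.224, γ=2.1454.
cos(β/2)=0.993735, sin(β/2)=0.111766
d^4_{-4,2}: single k=6 term ⇒ +0.000010;  D = +0.000010+0.000003i
d^4_{-3,2}: k∈[5..6] ⇒ +0.000192 -0.000001 = +0.000191;  D = -0.000142-0.000128i
d^4_{-2,2}: k∈[4..6] ⇒ +0.002283 -0.000023 +0.000000 = +0.002259;  D = +0.000920+0.002064i
d^4_{-1,2}: k∈[3..5] ⇒ +0.019134 -0.000363 +0.000001 = +0.018771;  D = +0.000022-0.018771i
d^4_{0,2}: k∈[2..4] ⇒ +0.114120 -0.003850 +0.000018 = +0.110289;  D = -0.045131+0.100632i
d^4_{1,2}: k∈[1..3] ⇒ +0.453773 -0.028700 +0.000242 = +0.425315;  D = +0.317270-0.283254i
d^4_{2,2}: k∈[0..2] ⇒ +0.950962 -0.144352 +0.002283 = +0.808892;  D = -0.770724+0.245544i
d^4_{3,2}: k∈[0..1] ⇒ -0.400190 +0.015187 = -0.385003;  D = -0.382592-0.043019i
d^4_{4,2}: single k=0 term ⇒ +0.063653;  D = -0.054844-0.032309i
Y_4^{m'}(θ=1.9835,φ=0.2345) and Σ D·Y over m':
  (+0.0000+0.0000i)·(+0.1843-0.2513i)  (-0.0001-0.0001i)·(-0.2943+0.2496i)  (+0.0009+0.0021i)·(+0.0316-0.0160i)  (+0.0000-0.0188i)·(+0.3168-0.0757i)  (-0.0451+0.1006i)·(-0.0974+0.0000i)  (+0.3173-0.2833i)·(-0.3168-0.0757i)  (-0.7707+0.2455i)·(+0.0316+0.0160i)  (-0.3826-0.0430i)·(+0.2943+0.2496i)  (-0.0548-0.0323i)·(+0.1843+0.2513i)
Y_4^2(R⁻¹ n̂) = -0.250933-0.082452i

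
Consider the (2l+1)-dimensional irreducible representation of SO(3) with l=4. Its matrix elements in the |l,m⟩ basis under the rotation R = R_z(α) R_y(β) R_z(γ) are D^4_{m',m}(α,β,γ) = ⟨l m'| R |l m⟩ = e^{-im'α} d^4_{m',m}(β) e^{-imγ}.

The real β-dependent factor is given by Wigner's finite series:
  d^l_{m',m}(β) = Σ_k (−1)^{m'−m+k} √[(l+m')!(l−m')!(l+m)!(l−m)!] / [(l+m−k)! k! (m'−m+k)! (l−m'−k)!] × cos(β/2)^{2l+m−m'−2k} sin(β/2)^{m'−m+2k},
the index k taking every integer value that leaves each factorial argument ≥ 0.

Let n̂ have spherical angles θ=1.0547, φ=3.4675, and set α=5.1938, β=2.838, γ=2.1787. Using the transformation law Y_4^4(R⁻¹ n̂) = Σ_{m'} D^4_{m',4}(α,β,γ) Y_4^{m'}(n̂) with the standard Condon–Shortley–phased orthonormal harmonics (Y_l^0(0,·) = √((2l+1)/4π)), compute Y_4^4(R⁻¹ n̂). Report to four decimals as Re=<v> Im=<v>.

Need the full column D^4_{m',4} for m'=−4..4 at α=5.1938, β=2.838, γ=2.1787.
cos(β/2)=0.151214, sin(β/2)=0.988501
d^4_{-4,4}: single k=8 term ⇒ +0.911627;  D = +0.797404-0.441826i
d^4_{-3,4}: single k=7 term ⇒ +0.394436;  D = +0.329191+0.217286i
d^4_{-2,4}: single k=6 term ⇒ +0.112882;  D = -0.011494+0.112296i
d^4_{-1,4}: single k=5 term ⇒ +0.024421;  D = -0.022684+0.009045i
d^4_{0,4}: single k=4 term ⇒ +0.004177;  D = -0.003167-0.002722i
d^4_{1,4}: single k=3 term ⇒ +0.000571;  D = +0.000129-0.000557i
d^4_{2,4}: single k=2 term ⇒ +0.000062;  D = +0.000060-0.000015i
d^4_{3,4}: single k=1 term ⇒ +0.000005;  D = +0.000003+0.000004i
d^4_{4,4}: single k=0 term ⇒ +0.000000;  D = -0.000000+0.000000i
Y_4^{m'}(θ=1.0547,φ=3.4675) and Σ D·Y over m':
  (+0.7974-0.4418i)·(+0.0669-0.2443i)  (+0.3292+0.2173i)·(-0.2271+0.3370i)  (-0.0115+0.1123i)·(+0.1418-0.1082i)  (-0.0227+0.0090i)·(+0.2492-0.0842i)  (-0.0032-0.0027i)·(-0.2359+0.0000i)  (+0.0001-0.0006i)·(-0.2492-0.0842i)  (+0.0001-0.0000i)·(+0.1418+0.1082i)  (+0.0000+0.0000i)·(+0.2271+0.3370i)  (-0.0000+0.0000i)·(+0.0669+0.2443i)
Y_4^4(R⁻¹ n̂) = -0.196299-0.140620i

Re=-0.1963 Im=-0.1406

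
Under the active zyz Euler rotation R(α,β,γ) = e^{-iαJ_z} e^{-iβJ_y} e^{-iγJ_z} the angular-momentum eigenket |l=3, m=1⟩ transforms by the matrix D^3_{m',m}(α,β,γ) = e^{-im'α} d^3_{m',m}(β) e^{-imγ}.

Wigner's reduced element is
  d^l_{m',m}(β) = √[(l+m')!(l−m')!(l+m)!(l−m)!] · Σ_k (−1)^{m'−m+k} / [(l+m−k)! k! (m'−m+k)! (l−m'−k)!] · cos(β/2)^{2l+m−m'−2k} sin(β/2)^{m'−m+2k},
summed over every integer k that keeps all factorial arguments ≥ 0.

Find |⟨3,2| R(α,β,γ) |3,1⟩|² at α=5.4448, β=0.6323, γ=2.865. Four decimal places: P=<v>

Split into d^3_{2,1}(β=0.6323) × two z-phases.
c=cos(0.6323/2)=0.950439, s=sin(0.6323/2)=0.310910; N=√[120·1·24·2]=75.894664
k∈{0,1} keeps every argument non-negative
  k=0: (−1)^1·75.8947/(24)·0.9504^5·0.3109^1 = -0.762529
  k=1: (−1)^2·75.8947/(12)·0.9504^3·0.3109^3 = +0.163195
d^3_{2,1}(0.6323) = -0.762529 +0.163195 = -0.599335
|D^3_{2,1}|² = |d^3_{2,1}(β)|² = (-0.599335)² = 0.359202 (the z-rotation phases have unit modulus)

P=0.3592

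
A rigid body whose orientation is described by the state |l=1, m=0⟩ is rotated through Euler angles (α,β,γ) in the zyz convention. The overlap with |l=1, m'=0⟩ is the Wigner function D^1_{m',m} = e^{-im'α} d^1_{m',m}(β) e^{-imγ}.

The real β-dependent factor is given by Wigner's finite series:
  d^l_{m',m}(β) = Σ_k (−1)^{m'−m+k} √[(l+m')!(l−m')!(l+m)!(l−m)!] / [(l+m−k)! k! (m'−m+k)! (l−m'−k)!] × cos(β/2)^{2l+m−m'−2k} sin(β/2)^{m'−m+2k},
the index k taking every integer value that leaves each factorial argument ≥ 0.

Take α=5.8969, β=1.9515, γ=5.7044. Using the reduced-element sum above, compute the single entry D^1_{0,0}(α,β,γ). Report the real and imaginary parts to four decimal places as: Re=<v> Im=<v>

Re=-0.3716 Im=0.0000

D^1_{0,0}(5.8969,1.9515,5.7044) = e^{-i·0·5.8969}·d^1_{0,0}(1.9515)·e^{-i·0·5.7044}. Compute d first:
With c≡cos(β/2)=0.560547 and s≡sin(β/2)=0.828123, N=[1·1·1·1]^{1/2}=1.000000
k∈{0,1} keeps every argument non-negative
  k=0: (−1)^0·1.0000/(1)·0.5605^2·0.8281^0 = +0.314213
  k=1: (−1)^1·1.0000/(1)·0.5605^0·0.8281^2 = -0.685787
d^1_{0,0}(1.9515) = +0.314213 -0.685787 = -0.371574
Phases: e^{-i·(0)·5.8969}=+1.000000+0.000000i, e^{-i·(0)·5.7044}=+1.000000+0.000000i ⇒ D=-0.371574+0.000000i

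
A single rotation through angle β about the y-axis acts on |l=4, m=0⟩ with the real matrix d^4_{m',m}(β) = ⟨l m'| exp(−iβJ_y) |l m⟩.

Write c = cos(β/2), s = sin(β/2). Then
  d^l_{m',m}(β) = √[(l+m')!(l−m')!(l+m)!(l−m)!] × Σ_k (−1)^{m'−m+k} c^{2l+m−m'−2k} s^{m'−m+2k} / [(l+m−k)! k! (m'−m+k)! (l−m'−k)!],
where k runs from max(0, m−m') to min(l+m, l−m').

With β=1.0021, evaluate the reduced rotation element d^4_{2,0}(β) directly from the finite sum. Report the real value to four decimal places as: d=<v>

d^4_{2,0}(β=1.0021) via Wigner's sum:
With c≡cos(β/2)=0.877079 and s≡sin(β/2)=0.480347, N=[720·2·24·24]^{1/2}=910.735966
The bounds max(0,m−m')=0 and min(l+m,l−m')=2 give 3 terms
  k=0: (−1)^2·910.7360/(96)·0.8771^6·0.4803^2 = +0.996466
  k=1: (−1)^3·910.7360/(36)·0.8771^4·0.4803^4 = -0.797010
  k=2: (−1)^4·910.7360/(96)·0.8771^2·0.4803^6 = +0.089645
d^4_{2,0}(1.0021) = +0.996466 -0.797010 +0.089645 = +0.289101

d=0.2891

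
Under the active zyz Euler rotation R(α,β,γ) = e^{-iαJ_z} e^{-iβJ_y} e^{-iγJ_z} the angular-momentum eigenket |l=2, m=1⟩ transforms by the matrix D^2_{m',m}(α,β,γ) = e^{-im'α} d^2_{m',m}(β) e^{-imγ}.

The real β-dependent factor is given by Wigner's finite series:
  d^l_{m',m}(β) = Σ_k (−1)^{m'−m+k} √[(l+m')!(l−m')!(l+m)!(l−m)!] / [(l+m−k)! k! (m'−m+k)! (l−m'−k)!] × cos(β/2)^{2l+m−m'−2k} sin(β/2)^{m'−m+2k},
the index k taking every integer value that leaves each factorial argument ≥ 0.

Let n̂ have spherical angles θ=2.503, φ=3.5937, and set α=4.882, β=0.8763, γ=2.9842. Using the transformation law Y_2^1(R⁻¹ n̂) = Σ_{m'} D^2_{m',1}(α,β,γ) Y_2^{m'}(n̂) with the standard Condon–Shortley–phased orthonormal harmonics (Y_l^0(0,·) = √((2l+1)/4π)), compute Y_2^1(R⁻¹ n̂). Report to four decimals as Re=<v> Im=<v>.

Re=-0.2399 Im=0.1349

Need the full column D^2_{m',1} for m'=−2..2 at α=4.882, β=0.8763, γ=2.9842.
cos(β/2)=0.905538, sin(β/2)=0.424265
d^2_{-2,1}: single k=3 term ⇒ +0.138308;  D = +0.121601+0.065897i
d^2_{-1,1}: k∈[2..3] ⇒ +0.442801 -0.032400 = +0.410401;  D = -0.131824+0.388654i
d^2_{0,1}: k∈[1..2] ⇒ +0.771672 -0.169392 = +0.602280;  D = -0.594835-0.094404i
d^2_{1,1}: k∈[0..1] ⇒ +0.672399 -0.442801 = +0.229597;  D = -0.002805-0.229580i
d^2_{2,1}: single k=0 term ⇒ -0.630068;  D = -0.619681+0.113935i
Y_2^{m'}(θ=2.503,φ=3.5937) and Σ D·Y over m':
  (+0.1216+0.0659i)·(+0.0849-0.1079i)  (-0.1318+0.3887i)·(+0.3326-0.1615i)  (-0.5948-0.0944i)·(+0.2946+0.0000i)  (-0.0028-0.2296i)·(-0.3326-0.1615i)  (-0.6197+0.1139i)·(+0.0849+0.1079i)
Y_2^1(R⁻¹ n̂) = -0.239909+0.134858i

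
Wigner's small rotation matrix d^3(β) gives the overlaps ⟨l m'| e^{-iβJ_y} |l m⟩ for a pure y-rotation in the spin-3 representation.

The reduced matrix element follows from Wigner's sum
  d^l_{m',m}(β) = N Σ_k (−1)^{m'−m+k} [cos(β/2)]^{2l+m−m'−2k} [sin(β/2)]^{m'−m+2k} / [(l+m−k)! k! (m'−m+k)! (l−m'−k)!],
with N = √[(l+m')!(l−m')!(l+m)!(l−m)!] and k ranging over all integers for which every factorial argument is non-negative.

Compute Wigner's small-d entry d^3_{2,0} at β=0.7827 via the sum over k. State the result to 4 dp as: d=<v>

d=0.4828

d^3_{2,0}(β=0.7827) via Wigner's sum:
With c≡cos(β/2)=0.924395 and s≡sin(β/2)=0.381437, N=[120·1·6·6]^{1/2}=65.726707
k: max(0,(0)−(2))=0 … min(3+(0),3−(2))=1
  k=0: (−1)^2·65.7267/(12)·0.9244^4·0.3814^2 = +0.581883
  k=1: (−1)^3·65.7267/(12)·0.9244^2·0.3814^4 = -0.099075
d^3_{2,0}(0.7827) = +0.581883 -0.099075 = +0.482808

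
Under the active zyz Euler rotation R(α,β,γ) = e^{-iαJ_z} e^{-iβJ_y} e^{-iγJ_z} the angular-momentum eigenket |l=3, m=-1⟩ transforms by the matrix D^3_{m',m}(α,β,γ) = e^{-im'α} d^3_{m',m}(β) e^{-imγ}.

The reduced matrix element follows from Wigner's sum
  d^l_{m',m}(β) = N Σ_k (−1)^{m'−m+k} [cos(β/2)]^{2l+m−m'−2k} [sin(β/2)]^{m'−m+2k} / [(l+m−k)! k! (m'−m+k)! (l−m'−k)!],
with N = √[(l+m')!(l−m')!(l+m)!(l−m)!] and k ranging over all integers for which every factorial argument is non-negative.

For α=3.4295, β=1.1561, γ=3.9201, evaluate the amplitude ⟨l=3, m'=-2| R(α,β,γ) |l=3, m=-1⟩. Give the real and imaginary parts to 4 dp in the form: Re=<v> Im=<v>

Re=-0.0228 Im=-0.1035

D^3_{-2,-1}(3.4295,1.1561,3.9201) = e^{-i·-2·3.4295}·d^3_{-2,-1}(1.1561)·e^{-i·-1·3.9201}. Compute d first:
Half-angle: c=0.837530, s=0.546392. N=√(1·120·2·24)=75.894664
Admissible k: 1..2 (factorial args all ≥0)
  k=1: (−1)^0·75.8947/(24)·0.8375^5·0.5464^1 = +0.712041
  k=2: (−1)^1·75.8947/(12)·0.8375^3·0.5464^3 = -0.606098
d^3_{-2,-1}(1.1561) = +0.712041 -0.606098 = +0.105943
Phases: e^{-i·(-2)·3.4295}=+0.838749+0.544518i, e^{-i·(-1)·3.9201}=-0.711962-0.702217i ⇒ D=-0.022755-0.103470i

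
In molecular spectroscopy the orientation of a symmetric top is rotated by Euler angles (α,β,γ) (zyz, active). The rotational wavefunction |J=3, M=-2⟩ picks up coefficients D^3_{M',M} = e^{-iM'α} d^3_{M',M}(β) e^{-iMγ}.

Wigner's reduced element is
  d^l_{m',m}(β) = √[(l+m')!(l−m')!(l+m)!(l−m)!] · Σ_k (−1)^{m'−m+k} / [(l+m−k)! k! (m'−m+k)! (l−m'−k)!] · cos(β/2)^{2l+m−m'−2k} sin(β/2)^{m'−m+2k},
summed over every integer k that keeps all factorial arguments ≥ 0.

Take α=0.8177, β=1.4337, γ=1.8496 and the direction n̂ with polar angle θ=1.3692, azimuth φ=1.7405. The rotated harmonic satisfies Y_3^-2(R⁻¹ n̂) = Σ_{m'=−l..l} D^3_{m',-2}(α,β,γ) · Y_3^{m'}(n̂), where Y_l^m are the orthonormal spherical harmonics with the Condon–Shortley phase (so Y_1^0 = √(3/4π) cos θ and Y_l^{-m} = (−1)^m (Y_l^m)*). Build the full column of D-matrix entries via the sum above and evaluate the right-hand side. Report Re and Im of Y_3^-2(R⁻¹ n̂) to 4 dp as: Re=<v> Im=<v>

Need the full column D^3_{m',-2} for m'=−3..3 at α=0.8177, β=1.4337, γ=1.8496.
cos(β/2)=0.753879, sin(β/2)=0.657013
d^3_{-3,-2}: single k=1 term ⇒ +0.391885;  D = +0.388533-0.051146i
d^3_{-2,-2}: k∈[0..1] ⇒ +0.183574 -0.697148 = -0.513574;  D = -0.299328+0.417326i
d^3_{-1,-2}: k∈[0..1] ⇒ -0.505921 +0.768524 = +0.262603;  D = -0.051010-0.257601i
d^3_{0,-2}: k∈[0..1] ⇒ +0.763687 -0.580043 = +0.183644;  D = -0.155826-0.097177i
d^3_{1,-2}: k∈[0..1] ⇒ -0.768524 +0.291858 = -0.476665;  D = +0.460633-0.122584i
d^3_{2,-2}: k∈[0..1] ⇒ +0.529505 -0.080435 = +0.449070;  D = -0.212533+0.395592i
d^3_{3,-2}: single k=0 term ⇒ -0.226073;  D = -0.072122-0.214260i
Y_3^{m'}(θ=1.3692,φ=1.7405) and Σ D·Y over m':
  (+0.3885-0.0511i)·(+0.1912+0.3426i)  (-0.2993+0.4173i)·(-0.1852+0.0654i)  (-0.0510-0.2576i)·(+0.0428+0.2495i)  (-0.1558-0.0972i)·(-0.2092+0.0000i)  (+0.4606-0.1226i)·(-0.0428+0.2495i)  (-0.2125+0.3956i)·(-0.1852-0.0654i)  (-0.0721-0.2143i)·(-0.1912+0.3426i)
Y_3^-2(R⁻¹ n̂) = +0.378008+0.100122i

Re=0.3780 Im=0.1001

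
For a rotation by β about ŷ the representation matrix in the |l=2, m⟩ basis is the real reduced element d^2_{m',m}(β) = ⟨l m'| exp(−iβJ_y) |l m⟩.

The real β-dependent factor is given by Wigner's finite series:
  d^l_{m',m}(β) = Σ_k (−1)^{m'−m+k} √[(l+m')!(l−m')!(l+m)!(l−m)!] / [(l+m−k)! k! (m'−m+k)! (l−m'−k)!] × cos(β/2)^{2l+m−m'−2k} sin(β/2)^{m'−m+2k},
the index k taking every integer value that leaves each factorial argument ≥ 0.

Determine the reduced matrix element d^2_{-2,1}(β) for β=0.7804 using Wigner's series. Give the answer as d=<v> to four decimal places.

d=0.1018

d^2_{-2,1}(β=0.7804) via Wigner's sum:
Half-angle: c=0.924833, s=0.380373. N=√(1·24·6·1)=12.000000
The bounds max(0,m−m')=3 and min(l+m,l−m')=3 give 1 term
  k=3: (−1)^0·12.0000/(6)·0.9248^1·0.3804^3 = +0.101794
d^2_{-2,1}(0.7804) = +0.101794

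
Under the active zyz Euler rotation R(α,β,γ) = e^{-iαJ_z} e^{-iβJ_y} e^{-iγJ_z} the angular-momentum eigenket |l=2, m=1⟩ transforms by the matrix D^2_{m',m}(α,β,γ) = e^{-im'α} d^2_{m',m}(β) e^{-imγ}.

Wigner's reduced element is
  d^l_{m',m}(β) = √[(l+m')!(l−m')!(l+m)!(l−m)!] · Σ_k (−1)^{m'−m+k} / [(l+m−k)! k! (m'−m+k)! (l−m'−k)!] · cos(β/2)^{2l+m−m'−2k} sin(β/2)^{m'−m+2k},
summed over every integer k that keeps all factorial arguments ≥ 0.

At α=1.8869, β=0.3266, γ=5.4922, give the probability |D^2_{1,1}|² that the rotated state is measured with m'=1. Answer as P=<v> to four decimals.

First d^2_{1,1}(β=0.3266), then the phase factors e^{-i(1)α} and e^{-i(1)γ}:
c=cos(0.3266/2)=0.986696, s=sin(0.3266/2)=0.162575; N=√[6·1·6·1]=6.000000
k: max(0,(1)−(1))=0 … min(2+(1),2−(1))=1
  k=0: (−1)^0·6.0000/(6)·0.9867^4·0.1626^0 = +0.947837
  k=1: (−1)^1·6.0000/(2)·0.9867^2·0.1626^2 = -0.077196
d^2_{1,1}(0.3266) = +0.947837 -0.077196 = +0.870641
|D^2_{1,1}|² = |d^2_{1,1}(β)|² = (+0.870641)² = 0.758016 (the z-rotation phases have unit modulus)

P=0.7580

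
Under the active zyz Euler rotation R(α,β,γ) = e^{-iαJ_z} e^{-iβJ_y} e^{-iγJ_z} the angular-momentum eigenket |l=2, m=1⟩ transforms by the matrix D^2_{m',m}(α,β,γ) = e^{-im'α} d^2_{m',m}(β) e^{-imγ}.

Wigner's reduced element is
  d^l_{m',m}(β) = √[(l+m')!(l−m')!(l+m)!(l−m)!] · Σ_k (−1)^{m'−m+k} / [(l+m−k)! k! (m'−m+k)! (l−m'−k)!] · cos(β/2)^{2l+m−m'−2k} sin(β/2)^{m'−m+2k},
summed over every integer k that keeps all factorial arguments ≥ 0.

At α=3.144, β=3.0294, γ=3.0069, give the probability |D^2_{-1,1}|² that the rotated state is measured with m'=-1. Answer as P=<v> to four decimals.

D^2_{-1,1}(3.144,3.0294,3.0069) = e^{-i·-1·3.144}·d^2_{-1,1}(3.0294)·e^{-i·1·3.0069}. Compute d first:
c=cos(3.0294/2)=0.056067, s=sin(3.0294/2)=0.998427; N=√[1·6·6·1]=6.000000
k∈{2,3} keeps every argument non-negative
  k=2: (−1)^0·6.0000/(2)·0.0561^2·0.9984^2 = +0.009401
  k=3: (−1)^1·6.0000/(6)·0.0561^0·0.9984^4 = -0.993723
d^2_{-1,1}(3.0294) = +0.009401 -0.993723 = -0.984322
|D^2_{-1,1}|² = |d^2_{-1,1}(β)|² = (-0.984322)² = 0.968890 (the z-rotation phases have unit modulus)

P=0.9689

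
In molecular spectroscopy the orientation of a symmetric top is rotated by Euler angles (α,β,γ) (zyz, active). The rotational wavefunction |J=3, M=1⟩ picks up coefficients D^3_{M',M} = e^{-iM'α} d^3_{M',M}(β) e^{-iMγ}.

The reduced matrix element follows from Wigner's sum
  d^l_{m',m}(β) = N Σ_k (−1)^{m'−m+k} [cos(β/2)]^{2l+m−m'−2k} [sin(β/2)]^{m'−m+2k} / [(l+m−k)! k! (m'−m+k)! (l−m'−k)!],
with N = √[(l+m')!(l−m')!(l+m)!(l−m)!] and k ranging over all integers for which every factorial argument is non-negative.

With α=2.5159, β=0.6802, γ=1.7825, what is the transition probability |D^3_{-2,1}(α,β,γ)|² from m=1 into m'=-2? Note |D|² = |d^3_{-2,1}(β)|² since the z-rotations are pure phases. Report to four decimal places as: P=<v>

P=0.0340

Split into d^3_{-2,1}(β=0.6802) × two z-phases.
Half-angle: c=0.942721, s=0.333581. N=√(1·120·24·2)=75.894664
k∈{3,4} keeps every argument non-negative
  k=3: (−1)^0·75.8947/(12)·0.9427^3·0.3336^3 = +0.196691
  k=4: (−1)^1·75.8947/(24)·0.9427^1·0.3336^5 = -0.012314
d^3_{-2,1}(0.6802) = +0.196691 -0.012314 = +0.184378
|D^3_{-2,1}|² = |d^3_{-2,1}(β)|² = (+0.184378)² = 0.033995 (the z-rotation phases have unit modulus)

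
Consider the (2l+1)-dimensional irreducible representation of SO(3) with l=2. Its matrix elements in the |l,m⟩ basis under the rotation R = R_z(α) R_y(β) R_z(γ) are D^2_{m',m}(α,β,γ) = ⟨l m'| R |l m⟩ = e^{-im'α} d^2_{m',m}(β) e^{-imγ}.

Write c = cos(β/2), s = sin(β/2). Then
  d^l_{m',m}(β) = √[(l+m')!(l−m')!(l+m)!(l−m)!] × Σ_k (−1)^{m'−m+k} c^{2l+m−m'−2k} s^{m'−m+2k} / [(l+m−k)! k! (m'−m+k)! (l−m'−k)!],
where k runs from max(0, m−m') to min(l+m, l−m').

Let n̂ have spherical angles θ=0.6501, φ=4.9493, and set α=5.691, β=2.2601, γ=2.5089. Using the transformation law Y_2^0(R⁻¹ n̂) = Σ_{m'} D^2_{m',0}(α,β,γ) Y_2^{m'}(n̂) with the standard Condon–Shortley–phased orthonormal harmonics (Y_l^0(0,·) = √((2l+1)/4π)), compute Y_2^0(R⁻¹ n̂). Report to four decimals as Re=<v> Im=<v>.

Need the full column D^2_{m',0} for m'=−2..2 at α=5.691, β=2.2601, γ=2.5089.
cos(β/2)=0.426615, sin(β/2)=0.904434
d^2_{-2,0}: single k=2 term ⇒ +0.364670;  D = +0.137437-0.337780i
d^2_{-1,0}: k∈[1..2] ⇒ +0.172012 -0.773110 = -0.601098;  D = -0.498745+0.335518i
d^2_{0,0}: k∈[0..2] ⇒ +0.033124 -0.595504 +0.669124 = +0.106744;  D = +0.106744+0.000000i
d^2_{1,0}: k∈[0..1] ⇒ -0.172012 +0.773110 = +0.601098;  D = +0.498745+0.335518i
d^2_{2,0}: single k=0 term ⇒ +0.364670;  D = +0.137437+0.337780i
Y_2^{m'}(θ=0.6501,φ=4.9493) and Σ D·Y over m':
  (+0.1374-0.3378i)·(-0.1259+0.0646i)  (-0.4987+0.3355i)·(+0.0874+0.3618i)  (+0.1067+0.0000i)·(+0.2842+0.0000i)  (+0.4987+0.3355i)·(-0.0874+0.3618i)  (+0.1374+0.3378i)·(-0.1259-0.0646i)
Y_2^0(R⁻¹ n̂) = -0.290595-0.000000i

Re=-0.2906 Im=0.0000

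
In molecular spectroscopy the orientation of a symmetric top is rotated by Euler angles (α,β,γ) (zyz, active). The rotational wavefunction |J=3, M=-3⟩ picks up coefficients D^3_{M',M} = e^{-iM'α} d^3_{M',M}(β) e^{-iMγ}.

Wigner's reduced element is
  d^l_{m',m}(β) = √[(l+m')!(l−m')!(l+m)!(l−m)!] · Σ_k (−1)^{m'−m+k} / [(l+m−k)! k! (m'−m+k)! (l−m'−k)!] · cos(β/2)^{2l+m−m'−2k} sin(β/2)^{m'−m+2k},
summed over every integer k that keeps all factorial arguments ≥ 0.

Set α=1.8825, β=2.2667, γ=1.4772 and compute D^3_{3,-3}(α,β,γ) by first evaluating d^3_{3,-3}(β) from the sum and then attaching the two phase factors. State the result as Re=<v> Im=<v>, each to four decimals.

Split into d^3_{3,-3}(β=2.2667) × two z-phases.
Half-angle: c=0.423628, s=0.905836. N=√(720·1·1·720)=720.000000
The bounds max(0,m−m')=0 and min(l+m,l−m')=0 give 1 term
  k=0: (−1)^6·720.0000/(720)·0.4236^0·0.9058^6 = +0.552457
d^3_{3,-3}(2.2667) = +0.552457
Phases: e^{-i·(3)·1.8825}=+0.804665+0.593729i, e^{-i·(-3)·1.4772}=-0.277114-0.960837i ⇒ D=+0.191975-0.518030i

Re=0.1920 Im=-0.5180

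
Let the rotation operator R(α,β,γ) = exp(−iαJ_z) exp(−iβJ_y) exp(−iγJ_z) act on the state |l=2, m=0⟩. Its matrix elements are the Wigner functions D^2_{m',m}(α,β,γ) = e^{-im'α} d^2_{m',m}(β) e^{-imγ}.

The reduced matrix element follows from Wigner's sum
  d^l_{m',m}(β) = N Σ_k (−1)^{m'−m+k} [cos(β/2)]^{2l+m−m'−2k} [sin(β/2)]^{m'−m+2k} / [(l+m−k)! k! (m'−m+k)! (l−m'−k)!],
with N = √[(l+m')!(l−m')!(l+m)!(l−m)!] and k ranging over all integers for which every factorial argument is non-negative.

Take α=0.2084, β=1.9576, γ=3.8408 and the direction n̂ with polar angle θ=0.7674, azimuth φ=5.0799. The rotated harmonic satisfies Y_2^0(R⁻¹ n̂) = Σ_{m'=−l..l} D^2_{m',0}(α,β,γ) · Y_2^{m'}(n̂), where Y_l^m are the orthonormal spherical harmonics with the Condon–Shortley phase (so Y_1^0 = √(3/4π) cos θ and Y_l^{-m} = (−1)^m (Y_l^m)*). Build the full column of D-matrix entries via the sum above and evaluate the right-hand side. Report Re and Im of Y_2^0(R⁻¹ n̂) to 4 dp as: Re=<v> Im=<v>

Re=-0.2882 Im=0.0000

Need the full column D^2_{m',0} for m'=−2..2 at α=0.2084, β=1.9576, γ=3.8408.
cos(β/2)=0.558019, sin(β/2)=0.829828
d^2_{-2,0}: single k=2 term ⇒ +0.525230;  D = +0.480265+0.212632i
d^2_{-1,0}: k∈[1..2] ⇒ +0.353192 -0.781069 = -0.427877;  D = -0.418619-0.088526i
d^2_{0,0}: k∈[0..2] ⇒ +0.096961 -0.857697 +0.474191 = -0.286546;  D = -0.286546+0.000000i
d^2_{1,0}: k∈[0..1] ⇒ -0.353192 +0.781069 = +0.427877;  D = +0.418619-0.088526i
d^2_{2,0}: single k=0 term ⇒ +0.525230;  D = +0.480265-0.212632i
Y_2^{m'}(θ=0.7674,φ=5.0799) and Σ D·Y over m':
  (+0.4803+0.2126i)·(-0.1381+0.1249i)  (-0.4186-0.0885i)·(+0.1387+0.3602i)  (-0.2865+0.0000i)·(+0.1747+0.0000i)  (+0.4186-0.0885i)·(-0.1387+0.3602i)  (+0.4803-0.2126i)·(-0.1381-0.1249i)
Y_2^0(R⁻¹ n̂) = -0.288167+0.000000i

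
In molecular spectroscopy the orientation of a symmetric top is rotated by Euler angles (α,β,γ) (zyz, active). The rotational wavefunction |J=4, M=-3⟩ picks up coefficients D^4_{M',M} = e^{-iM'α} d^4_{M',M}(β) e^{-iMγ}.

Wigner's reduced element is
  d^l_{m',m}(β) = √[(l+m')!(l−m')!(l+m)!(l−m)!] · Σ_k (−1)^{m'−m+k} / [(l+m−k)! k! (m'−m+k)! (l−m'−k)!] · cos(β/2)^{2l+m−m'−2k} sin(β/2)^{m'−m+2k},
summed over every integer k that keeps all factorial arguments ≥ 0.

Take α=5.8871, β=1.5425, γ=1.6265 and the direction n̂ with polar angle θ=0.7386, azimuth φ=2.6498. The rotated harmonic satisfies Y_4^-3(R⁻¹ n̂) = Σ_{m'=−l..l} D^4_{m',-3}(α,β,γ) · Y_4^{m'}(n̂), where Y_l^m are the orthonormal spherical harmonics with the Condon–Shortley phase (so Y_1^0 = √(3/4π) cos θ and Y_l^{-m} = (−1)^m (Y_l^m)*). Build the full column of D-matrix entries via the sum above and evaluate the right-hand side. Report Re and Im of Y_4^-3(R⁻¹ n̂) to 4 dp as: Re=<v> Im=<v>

Need the full column D^4_{m',-3} for m'=−4..4 at α=5.8871, β=1.5425, γ=1.6265.
cos(β/2)=0.717040, sin(β/2)=0.697032
d^4_{-4,-3}: single k=1 term ⇒ +0.192133;  D = -0.189872-0.029389i
d^4_{-3,-3}: k∈[0..1] ⇒ +0.069879 -0.462236 = -0.392357;  D = +0.334565+0.204963i
d^4_{-2,-3}: k∈[0..1] ⇒ -0.254168 +0.720544 = +0.466376;  D = -0.272898-0.378198i
d^4_{-1,-3}: k∈[0..1] ⇒ +0.524126 -0.825474 = -0.301348;  D = +0.068400+0.293483i
d^4_{0,-3}: k∈[0..1] ⇒ -0.759520 +0.717725 = -0.041795;  D = -0.006952+0.041213i
d^4_{1,-3}: k∈[0..1] ⇒ +0.825474 -0.468030 = +0.357444;  D = +0.190836-0.302238i
d^4_{2,-3}: k∈[0..1] ⇒ -0.680893 +0.214475 = -0.466418;  D = -0.381894+0.267775i
d^4_{3,-3}: k∈[0..1] ⇒ +0.412764 -0.055721 = +0.357042;  D = +0.348789-0.076324i
d^4_{4,-3}: single k=0 term ⇒ -0.162128;  D = -0.159489-0.029130i
Y_4^{m'}(θ=0.7386,φ=2.6498) and Σ D·Y over m':
  (-0.1899-0.0294i)·(-0.0351+0.0839i)  (+0.3346+0.2050i)·(-0.0269-0.2811i)  (-0.2729-0.3782i)·(+0.2375+0.3569i)  (+0.0684+0.2935i)·(-0.1717-0.0920i)  (-0.0070+0.0412i)·(-0.3110+0.0000i)  (+0.1908-0.3022i)·(+0.1717-0.0920i)  (-0.3819+0.2678i)·(+0.2375-0.3569i)  (+0.3488-0.0763i)·(+0.0269-0.2811i)  (-0.1595-0.0291i)·(-0.0351-0.0839i)
Y_4^-3(R⁻¹ n̂) = +0.146225-0.326465i

Re=0.1462 Im=-0.3265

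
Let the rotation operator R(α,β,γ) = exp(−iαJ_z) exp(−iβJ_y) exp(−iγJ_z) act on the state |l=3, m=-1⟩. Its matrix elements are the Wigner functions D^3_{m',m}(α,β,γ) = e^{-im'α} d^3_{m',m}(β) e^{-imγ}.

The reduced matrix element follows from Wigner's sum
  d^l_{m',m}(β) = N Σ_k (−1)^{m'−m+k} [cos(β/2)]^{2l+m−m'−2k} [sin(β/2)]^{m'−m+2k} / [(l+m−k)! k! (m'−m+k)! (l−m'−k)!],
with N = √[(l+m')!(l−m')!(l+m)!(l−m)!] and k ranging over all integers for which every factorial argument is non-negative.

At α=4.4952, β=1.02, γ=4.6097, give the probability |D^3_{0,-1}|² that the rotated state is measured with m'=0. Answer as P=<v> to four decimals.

First d^3_{0,-1}(β=1.02), then the phase factors e^{-i(0)α} and e^{-i(-1)γ}:
Half-angle: c=0.872745, s=0.488177. N=√(6·6·2·24)=41.569219
k: max(0,(-1)−(0))=0 … min(3+(-1),3−(0))=2
  k=0: (−1)^1·41.5692/(12)·0.8727^5·0.4882^1 = -0.856256
  k=1: (−1)^2·41.5692/(4)·0.8727^3·0.4882^3 = +0.803722
  k=2: (−1)^3·41.5692/(12)·0.8727^1·0.4882^5 = -0.083823
d^3_{0,-1}(1.02) = -0.856256 +0.803722 -0.083823 = -0.136358
|D^3_{0,-1}|² = |d^3_{0,-1}(β)|² = (-0.136358)² = 0.018593 (the z-rotation phases have unit modulus)

P=0.0186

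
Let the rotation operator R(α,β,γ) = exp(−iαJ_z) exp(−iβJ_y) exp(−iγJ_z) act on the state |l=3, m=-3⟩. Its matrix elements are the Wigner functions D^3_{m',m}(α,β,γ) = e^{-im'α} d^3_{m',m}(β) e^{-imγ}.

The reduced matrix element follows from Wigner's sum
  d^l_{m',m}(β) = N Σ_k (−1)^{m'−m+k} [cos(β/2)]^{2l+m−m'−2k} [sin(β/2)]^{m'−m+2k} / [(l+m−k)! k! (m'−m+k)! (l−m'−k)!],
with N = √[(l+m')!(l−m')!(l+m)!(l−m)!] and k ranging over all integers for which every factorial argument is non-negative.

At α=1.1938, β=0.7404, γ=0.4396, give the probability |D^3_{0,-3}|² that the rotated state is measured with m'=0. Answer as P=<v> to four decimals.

D^3_{0,-3}(1.1938,0.7404,0.4396) = e^{-i·0·1.1938}·d^3_{0,-3}(0.7404)·e^{-i·-3·0.4396}. Compute d first:
With c≡cos(β/2)=0.932255 and s≡sin(β/2)=0.361802, N=[6·6·1·720]^{1/2}=160.996894
k∈{0} keeps every argument non-negative
  k=0: (−1)^3·160.9969/(36)·0.9323^3·0.3618^3 = -0.171606
d^3_{0,-3}(0.7404) = -0.171606
|D^3_{0,-3}|² = |d^3_{0,-3}(β)|² = (-0.171606)² = 0.029449 (the z-rotation phases have unit modulus)

P=0.0294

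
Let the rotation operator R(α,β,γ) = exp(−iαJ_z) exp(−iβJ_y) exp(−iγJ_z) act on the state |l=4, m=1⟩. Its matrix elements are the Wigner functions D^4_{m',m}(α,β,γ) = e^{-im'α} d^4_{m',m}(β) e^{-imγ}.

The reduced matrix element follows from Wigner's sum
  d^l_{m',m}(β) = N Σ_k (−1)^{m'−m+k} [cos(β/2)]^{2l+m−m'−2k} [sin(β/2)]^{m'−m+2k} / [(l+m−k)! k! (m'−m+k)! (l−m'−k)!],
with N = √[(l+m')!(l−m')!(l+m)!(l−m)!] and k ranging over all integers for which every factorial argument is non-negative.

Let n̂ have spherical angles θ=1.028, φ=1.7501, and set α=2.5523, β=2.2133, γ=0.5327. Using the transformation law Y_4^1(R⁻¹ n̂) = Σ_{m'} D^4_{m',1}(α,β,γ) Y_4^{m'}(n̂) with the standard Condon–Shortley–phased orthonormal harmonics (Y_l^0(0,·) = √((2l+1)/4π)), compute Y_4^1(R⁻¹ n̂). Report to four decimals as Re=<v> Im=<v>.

Need the full column D^4_{m',1} for m'=−4..4 at α=2.5523, β=2.2133, γ=0.5327.
cos(β/2)=0.447660, sin(β/2)=0.894204
d^4_{-4,1}: single k=5 term ⇒ +0.383814;  D = -0.371718-0.095597i
d^4_{-3,1}: k∈[4..5] ⇒ +0.339670 -0.813178 = -0.473508;  D = -0.315691-0.352915i
d^4_{-2,1}: k∈[3..5] ⇒ +0.181788 -1.088011 +0.868242 = -0.037981;  D = +0.005318+0.037607i
d^4_{-1,1}: k∈[2..5] ⇒ +0.064352 -0.770299 +1.536763 -0.408783 = +0.422032;  D = -0.183115+0.380237i
d^4_{0,1}: k∈[1..4] ⇒ +0.014407 -0.344918 +1.376237 -0.915207 = +0.130519;  D = +0.112434-0.066286i
d^4_{1,1}: k∈[0..3] ⇒ +0.001613 -0.096528 +0.770299 -1.024509 = -0.349124;  D = +0.348565+0.019747i
d^4_{2,1}: k∈[0..2] ⇒ -0.013668 +0.272682 -0.725340 = -0.466327;  D = -0.372393-0.280685i
d^4_{3,1}: k∈[0..1] ⇒ +0.051078 -0.339670 = -0.288592;  D = +0.095049+0.272491i
d^4_{4,1}: single k=0 term ⇒ -0.096193;  D = +0.024141-0.093115i
Y_4^{m'}(θ=1.028,φ=1.7501) and Σ D·Y over m':
  (-0.3717-0.0956i)·(+0.1793-0.1564i)  (-0.3157-0.3529i)·(+0.2080+0.3486i)  (+0.0053+0.0376i)·(-0.1993+0.0747i)  (-0.1831+0.3802i)·(+0.0423+0.2331i)  (+0.1124-0.0663i)·(-0.2658+0.0000i)  (+0.3486+0.0197i)·(-0.0423+0.2331i)  (-0.3724-0.2807i)·(-0.1993-0.0747i)  (+0.0950+0.2725i)·(-0.2080+0.3486i)  (+0.0241-0.0931i)·(+0.1793+0.1564i)
Y_4^1(R⁻¹ n̂) = -0.216317-0.030831i

Re=-0.2163 Im=-0.0308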